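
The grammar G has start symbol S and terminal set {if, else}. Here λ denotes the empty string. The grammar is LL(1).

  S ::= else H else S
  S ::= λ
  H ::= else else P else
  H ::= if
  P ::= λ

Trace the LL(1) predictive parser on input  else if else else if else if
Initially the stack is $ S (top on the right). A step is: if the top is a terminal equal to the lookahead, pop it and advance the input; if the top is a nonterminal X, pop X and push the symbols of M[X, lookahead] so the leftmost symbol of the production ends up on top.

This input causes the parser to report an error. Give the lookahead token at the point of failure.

if

      Stack            Input                           Action
   1  $ S              else if else else if else if $  expand S ::= else H else S
   2  $ S else H else  else if else else if else if $  match else
   3  $ S else H       if else else if else if $       expand H ::= if
   4  $ S else if      if else else if else if $       match if
   5  $ S else         else else if else if $          match else
   6  $ S              else if else if $               expand S ::= else H else S
   7  $ S else H else  else if else if $               match else
   8  $ S else H       if else if $                    expand H ::= if
   9  $ S else if      if else if $                    match if
  10  $ S else         else if $                       match else
  11  $ S              if $                            error: M[S, if] is empty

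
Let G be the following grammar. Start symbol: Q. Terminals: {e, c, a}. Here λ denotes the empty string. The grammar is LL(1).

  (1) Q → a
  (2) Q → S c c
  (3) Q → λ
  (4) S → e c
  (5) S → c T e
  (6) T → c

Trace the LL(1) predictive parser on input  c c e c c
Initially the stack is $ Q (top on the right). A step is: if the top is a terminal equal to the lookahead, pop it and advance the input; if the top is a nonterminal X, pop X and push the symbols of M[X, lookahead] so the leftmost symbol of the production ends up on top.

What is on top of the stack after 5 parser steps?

e

     Stack        Input        Action
  1  $ Q          c c e c c $  expand Q → S c c
  2  $ c c S      c c e c c $  expand S → c T e
  3  $ c c e T c  c c e c c $  match c
  4  $ c c e T    c e c c $    expand T → c
  5  $ c c e c    c e c c $    match c
Stack after step 5: $ c c e (top = e).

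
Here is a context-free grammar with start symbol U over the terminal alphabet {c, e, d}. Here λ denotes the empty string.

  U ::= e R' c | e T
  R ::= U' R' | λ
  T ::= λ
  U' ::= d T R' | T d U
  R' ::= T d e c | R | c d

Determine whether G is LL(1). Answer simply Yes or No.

FIRST(U) = {e}
FIRST(R) = {λ, d}
FIRST(T) = {λ}
FIRST(U') = {d}
FIRST(R') = {λ, c, d}
FOLLOW(U) = {$, c, d}
FOLLOW(R) = {c, d}
FOLLOW(T) = {$, c, d}
FOLLOW(U') = {c, d}
FOLLOW(R') = {c, d}
Cell M[R, d] receives both R ::= U' R' and R ::= λ — the grammar is not LL(1).

No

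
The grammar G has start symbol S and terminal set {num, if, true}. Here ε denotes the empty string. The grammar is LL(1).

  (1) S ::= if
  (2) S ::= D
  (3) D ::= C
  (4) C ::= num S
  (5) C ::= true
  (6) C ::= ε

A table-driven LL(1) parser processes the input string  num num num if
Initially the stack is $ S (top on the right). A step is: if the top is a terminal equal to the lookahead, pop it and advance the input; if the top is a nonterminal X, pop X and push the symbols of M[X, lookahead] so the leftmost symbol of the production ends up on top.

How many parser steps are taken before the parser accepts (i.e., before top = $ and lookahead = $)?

step 1: stack=$ S  input=num num num if $  — expand S ::= D
step 2: stack=$ D  input=num num num if $  — expand D ::= C
step 3: stack=$ C  input=num num num if $  — expand C ::= num S
step 4: stack=$ S num  input=num num num if $  — match num
step 5: stack=$ S  input=num num if $  — expand S ::= D
step 6: stack=$ D  input=num num if $  — expand D ::= C
step 7: stack=$ C  input=num num if $  — expand C ::= num S
step 8: stack=$ S num  input=num num if $  — match num
step 9: stack=$ S  input=num if $  — expand S ::= D
step 10: stack=$ D  input=num if $  — expand D ::= C
step 11: stack=$ C  input=num if $  — expand C ::= num S
step 12: stack=$ S num  input=num if $  — match num
step 13: stack=$ S  input=if $  — expand S ::= if
step 14: stack=$ if  input=if $  — match if
Accept reached after 14 steps.

14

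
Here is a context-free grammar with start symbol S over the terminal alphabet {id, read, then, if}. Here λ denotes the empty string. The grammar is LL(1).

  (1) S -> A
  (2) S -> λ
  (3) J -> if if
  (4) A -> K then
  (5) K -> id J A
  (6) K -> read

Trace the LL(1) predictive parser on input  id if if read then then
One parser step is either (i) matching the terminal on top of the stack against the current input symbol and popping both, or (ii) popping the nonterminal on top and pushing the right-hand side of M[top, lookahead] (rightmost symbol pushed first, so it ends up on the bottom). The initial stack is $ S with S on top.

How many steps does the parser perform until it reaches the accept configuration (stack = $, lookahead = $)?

12

      Stack             Input                      Action
   1  $ S               id if if read then then $  expand S -> A
   2  $ A               id if if read then then $  expand A -> K then
   3  $ then K          id if if read then then $  expand K -> id J A
   4  $ then A J id     id if if read then then $  match id
   5  $ then A J        if if read then then $     expand J -> if if
   6  $ then A if if    if if read then then $     match if
   7  $ then A if       if read then then $        match if
   8  $ then A          read then then $           expand A -> K then
   9  $ then then K     read then then $           expand K -> read
  10  $ then then read  read then then $           match read
  11  $ then then       then then $                match then
  12  $ then            then $                     match then
Accept reached after 12 steps.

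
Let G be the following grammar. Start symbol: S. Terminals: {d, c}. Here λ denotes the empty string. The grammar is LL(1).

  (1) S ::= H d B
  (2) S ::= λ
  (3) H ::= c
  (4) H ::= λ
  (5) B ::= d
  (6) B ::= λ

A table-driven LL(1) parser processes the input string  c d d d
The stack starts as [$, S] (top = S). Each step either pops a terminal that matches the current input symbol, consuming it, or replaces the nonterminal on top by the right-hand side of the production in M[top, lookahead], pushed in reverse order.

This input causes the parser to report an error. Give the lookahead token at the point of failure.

     Stack    Input      Action
  1  $ S      c d d d $  expand S ::= H d B
  2  $ B d H  c d d d $  expand H ::= c
  3  $ B d c  c d d d $  match c
  4  $ B d    d d d $    match d
  5  $ B      d d $      expand B ::= d
  6  $ d      d d $      match d
  7  $        d $        error: stack empty but input remains

d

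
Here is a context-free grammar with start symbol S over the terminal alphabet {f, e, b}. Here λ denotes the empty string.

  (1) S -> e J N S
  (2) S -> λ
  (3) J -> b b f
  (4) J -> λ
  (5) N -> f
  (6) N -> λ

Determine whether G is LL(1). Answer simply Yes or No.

FIRST(S) = {λ, e}
FIRST(J) = {λ, b}
FIRST(N) = {λ, f}
FOLLOW(S) = {$}
FOLLOW(J) = {$, e, f}
FOLLOW(N) = {$, e}
Each cell of M receives at most one production.

Yes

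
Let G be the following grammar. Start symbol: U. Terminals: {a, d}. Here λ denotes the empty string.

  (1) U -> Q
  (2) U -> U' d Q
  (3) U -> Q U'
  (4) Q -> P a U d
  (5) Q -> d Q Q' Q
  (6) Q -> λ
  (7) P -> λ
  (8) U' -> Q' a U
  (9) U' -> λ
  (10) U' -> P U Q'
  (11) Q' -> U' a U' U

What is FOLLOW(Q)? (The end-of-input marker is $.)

FIRST(P): from P->λ we get {λ}. So FIRST(P) = {λ}.
FIRST(Q): from Q->P a U d we get {a}; from Q->d Q Q' Q we get {d}; from Q->λ we get {λ}. So FIRST(Q) = {λ, a, d}.
FIRST(U): from U->Q we get {λ, a, d}; from U->U' d Q we get {a, d}; from U->Q U' we get {λ, a, d}. So FIRST(U) = {λ, a, d}.
FIRST(U'): from U'->Q' a U we get {a, d}; from U'->λ we get {λ}; from U'->P U Q' we get {a, d}. So FIRST(U') = {λ, a, d}.
FIRST(Q'): from Q'->U' a U' U we get {a, d}. So FIRST(Q') = {a, d}.
FOLLOW(U) includes $ since U is the start symbol.
FOLLOW(P): in Q->P a U d, P is followed by a U d with FIRST {a}; in U'->P U Q', P is followed by U Q' with FIRST {a, d}. Thus FOLLOW(P) = {a, d}.
FOLLOW(U): in Q->P a U d, U is followed by d with FIRST {d}; in U'->Q' a U, the suffix after U is empty, so FOLLOW(U) ⊇ FOLLOW(U') = {$, a, d}; in U'->P U Q', U is followed by Q' with FIRST {a, d}; in Q'->U' a U' U, the suffix after U is empty, so FOLLOW(U) ⊇ FOLLOW(Q') = {$, a, d}. Thus FOLLOW(U) = {$, a, d}.
FOLLOW(Q): in U->Q, the suffix after Q is empty, so FOLLOW(Q) ⊇ FOLLOW(U) = {$, a, d}; in U->U' d Q, the suffix after Q is empty, so FOLLOW(Q) ⊇ FOLLOW(U) = {$, a, d}; in U->Q U', Q is followed by U' with FIRST {λ, a, d}; in U->Q U', the suffix after Q is nullable, so FOLLOW(Q) ⊇ FOLLOW(U) = {$, a, d}; in Q->d Q Q' Q (occurrence 1), Q is followed by Q' Q with FIRST {a, d}; in Q->d Q Q' Q (occurrence 2), the suffix after Q is empty (adds nothing new). Thus FOLLOW(Q) = {$, a, d}.
FOLLOW(U'): in U->U' d Q, U' is followed by d Q with FIRST {d}; in U->Q U', the suffix after U' is empty, so FOLLOW(U') ⊇ FOLLOW(U) = {$, a, d}; in Q'->U' a U' U (occurrence 1), U' is followed by a U' U with FIRST {a}; in Q'->U' a U' U (occurrence 2), U' is followed by U with FIRST {λ, a, d}; in Q'->U' a U' U (occurrence 2), the suffix after U' is nullable, so FOLLOW(U') ⊇ FOLLOW(Q') = {$, a, d}. Thus FOLLOW(U') = {$, a, d}.
FOLLOW(Q'): in Q->d Q Q' Q, Q' is followed by Q with FIRST {λ, a, d}; in Q->d Q Q' Q, the suffix after Q' is nullable, so FOLLOW(Q') ⊇ FOLLOW(Q) = {$, a, d}; in U'->Q' a U, Q' is followed by a U with FIRST {a}; in U'->P U Q', the suffix after Q' is empty, so FOLLOW(Q') ⊇ FOLLOW(U') = {$, a, d}. Thus FOLLOW(Q') = {$, a, d}.

{$, a, d}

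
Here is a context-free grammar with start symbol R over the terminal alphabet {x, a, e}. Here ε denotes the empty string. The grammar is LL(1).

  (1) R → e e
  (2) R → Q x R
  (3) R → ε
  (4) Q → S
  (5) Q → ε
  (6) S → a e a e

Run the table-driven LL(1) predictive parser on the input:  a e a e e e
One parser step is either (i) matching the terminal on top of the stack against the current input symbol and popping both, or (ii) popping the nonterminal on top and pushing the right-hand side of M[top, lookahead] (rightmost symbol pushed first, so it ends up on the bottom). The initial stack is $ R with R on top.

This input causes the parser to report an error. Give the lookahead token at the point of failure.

     Stack          Input          Action
  1  $ R            a e a e e e $  expand R → Q x R
  2  $ R x Q        a e a e e e $  expand Q → S
  3  $ R x S        a e a e e e $  expand S → a e a e
  4  $ R x e a e a  a e a e e e $  match a
  5  $ R x e a e    e a e e e $    match e
  6  $ R x e a      a e e e $      match a
  7  $ R x e        e e e $        match e
  8  $ R x          e e $          error: top is terminal x but lookahead is e

e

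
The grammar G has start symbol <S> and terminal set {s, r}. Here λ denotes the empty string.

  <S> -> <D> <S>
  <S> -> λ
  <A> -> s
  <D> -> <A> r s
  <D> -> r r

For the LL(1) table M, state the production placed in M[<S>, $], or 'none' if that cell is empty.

FIRST(<A>) = {s}
FIRST(<D>) = {r, s}  (via <A> r s)
FIRST(<S>) = {λ, r, s}  (via <D> <S>)
FOLLOW(<S>) includes $ since <S> is the start symbol.
FOLLOW(<S>): in <S>-><D> <S>, the suffix after <S> is empty (adds nothing new). Thus FOLLOW(<S>) = {$}.
For <S> -> <D> <S>: FIRST(<D> <S>) = {r, s}, so it goes in M[<S>, t] for t ∈ {r, s}.
For <S> -> λ: FIRST(λ) = {λ}, so it goes in M[<S>, t] for t ∈ {}; since λ ∈ FIRST, also for every t ∈ FOLLOW(<S>) = {$}.

<S> -> λ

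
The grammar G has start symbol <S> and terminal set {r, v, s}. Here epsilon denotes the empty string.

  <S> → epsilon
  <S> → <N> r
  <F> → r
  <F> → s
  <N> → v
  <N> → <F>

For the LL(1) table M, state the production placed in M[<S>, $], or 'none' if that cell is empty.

FIRST(<F>) = {r, s}
FIRST(<N>) = {r, s, v}  (via <F>)
FIRST(<S>) = {epsilon, r, s, v}  (via <N> r)
FOLLOW(<S>) includes $ since <S> is the start symbol.
FOLLOW(<S>): <S> appears on no right-hand side. Thus FOLLOW(<S>) = {$}.
For <S> → epsilon: FIRST(epsilon) = {epsilon}, so it goes in M[<S>, t] for t ∈ {}; since epsilon ∈ FIRST, also for every t ∈ FOLLOW(<S>) = {$}.
For <S> → <N> r: FIRST(<N> r) = {r, s, v}, so it goes in M[<S>, t] for t ∈ {r, s, v}.

<S> → epsilon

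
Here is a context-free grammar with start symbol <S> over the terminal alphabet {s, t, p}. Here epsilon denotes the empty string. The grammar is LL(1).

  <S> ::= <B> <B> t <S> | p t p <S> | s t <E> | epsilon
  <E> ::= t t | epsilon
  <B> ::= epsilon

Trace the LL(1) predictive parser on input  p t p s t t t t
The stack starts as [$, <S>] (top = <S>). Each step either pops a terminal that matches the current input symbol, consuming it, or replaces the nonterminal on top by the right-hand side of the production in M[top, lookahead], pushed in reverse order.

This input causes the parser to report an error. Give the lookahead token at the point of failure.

      Stack        Input              Action
   1  $ <S>        p t p s t t t t $  expand <S> ::= p t p <S>
   2  $ <S> p t p  p t p s t t t t $  match p
   3  $ <S> p t    t p s t t t t $    match t
   4  $ <S> p      p s t t t t $      match p
   5  $ <S>        s t t t t $        expand <S> ::= s t <E>
   6  $ <E> t s    s t t t t $        match s
   7  $ <E> t      t t t t $          match t
   8  $ <E>        t t t $            expand <E> ::= t t
   9  $ t t        t t t $            match t
  10  $ t          t t $              match t
  11  $            t $                error: stack empty but input remains

t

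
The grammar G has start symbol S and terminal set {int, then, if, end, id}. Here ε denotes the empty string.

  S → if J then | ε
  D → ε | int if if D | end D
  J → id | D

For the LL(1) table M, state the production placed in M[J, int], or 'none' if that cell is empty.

FIRST(S): from S→if J then we get {if}; from S→ε we get {ε}. So FIRST(S) = {ε, if}.
FIRST(D): from D→ε we get {ε}; from D→int if if D we get {int}; from D→end D we get {end}. So FIRST(D) = {ε, end, int}.
FIRST(J): from J→id we get {id}; from J→D we get {ε, end, int}. So FIRST(J) = {ε, end, id, int}.
FOLLOW(S) includes $ since S is the start symbol.
FOLLOW(J): in S→if J then, J is followed by then with FIRST {then}. Thus FOLLOW(J) = {then}.
For J → id: FIRST(id) = {id}, so it goes in M[J, t] for t ∈ {id}.
For J → D: FIRST(D) = {ε, end, int}, so it goes in M[J, t] for t ∈ {end, int}; since ε ∈ FIRST, also for every t ∈ FOLLOW(J) = {then}.

J → D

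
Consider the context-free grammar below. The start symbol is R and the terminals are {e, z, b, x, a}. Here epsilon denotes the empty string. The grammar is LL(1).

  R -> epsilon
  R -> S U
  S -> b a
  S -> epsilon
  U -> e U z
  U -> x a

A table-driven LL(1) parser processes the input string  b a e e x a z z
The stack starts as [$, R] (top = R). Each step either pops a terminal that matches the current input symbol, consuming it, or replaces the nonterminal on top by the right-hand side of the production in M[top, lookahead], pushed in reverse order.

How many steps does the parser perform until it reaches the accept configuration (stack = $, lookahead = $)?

step 1: stack=$ R  input=b a e e x a z z $  — expand R -> S U
step 2: stack=$ U S  input=b a e e x a z z $  — expand S -> b a
step 3: stack=$ U a b  input=b a e e x a z z $  — match b
step 4: stack=$ U a  input=a e e x a z z $  — match a
step 5: stack=$ U  input=e e x a z z $  — expand U -> e U z
step 6: stack=$ z U e  input=e e x a z z $  — match e
step 7: stack=$ z U  input=e x a z z $  — expand U -> e U z
step 8: stack=$ z z U e  input=e x a z z $  — match e
step 9: stack=$ z z U  input=x a z z $  — expand U -> x a
step 10: stack=$ z z a x  input=x a z z $  — match x
step 11: stack=$ z z a  input=a z z $  — match a
step 12: stack=$ z z  input=z z $  — match z
step 13: stack=$ z  input=z $  — match z
Accept reached after 13 steps.

13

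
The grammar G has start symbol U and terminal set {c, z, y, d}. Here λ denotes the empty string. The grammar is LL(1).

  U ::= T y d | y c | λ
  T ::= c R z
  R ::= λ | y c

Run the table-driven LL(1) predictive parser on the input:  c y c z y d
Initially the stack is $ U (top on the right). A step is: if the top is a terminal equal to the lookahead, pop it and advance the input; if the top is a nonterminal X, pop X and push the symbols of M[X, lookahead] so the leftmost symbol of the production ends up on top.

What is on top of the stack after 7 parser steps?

y

     Stack        Input          Action
  1  $ U          c y c z y d $  expand U ::= T y d
  2  $ d y T      c y c z y d $  expand T ::= c R z
  3  $ d y z R c  c y c z y d $  match c
  4  $ d y z R    y c z y d $    expand R ::= y c
  5  $ d y z c y  y c z y d $    match y
  6  $ d y z c    c z y d $      match c
  7  $ d y z      z y d $        match z
Stack after step 7: $ d y (top = y).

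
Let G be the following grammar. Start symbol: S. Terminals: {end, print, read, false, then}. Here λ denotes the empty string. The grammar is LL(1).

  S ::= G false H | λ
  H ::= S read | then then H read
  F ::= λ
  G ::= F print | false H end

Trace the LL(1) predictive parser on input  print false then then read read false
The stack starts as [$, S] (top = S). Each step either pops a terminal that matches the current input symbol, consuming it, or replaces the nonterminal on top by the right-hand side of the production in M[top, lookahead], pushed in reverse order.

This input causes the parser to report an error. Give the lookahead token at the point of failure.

false

step 1: stack=$ S  input=print false then then read read false $  — expand S ::= G false H
step 2: stack=$ H false G  input=print false then then read read false $  — expand G ::= F print
step 3: stack=$ H false print F  input=print false then then read read false $  — expand F ::= λ
step 4: stack=$ H false print  input=print false then then read read false $  — match print
step 5: stack=$ H false  input=false then then read read false $  — match false
step 6: stack=$ H  input=then then read read false $  — expand H ::= then then H read
step 7: stack=$ read H then then  input=then then read read false $  — match then
step 8: stack=$ read H then  input=then read read false $  — match then
step 9: stack=$ read H  input=read read false $  — expand H ::= S read
step 10: stack=$ read read S  input=read read false $  — expand S ::= λ
step 11: stack=$ read read  input=read read false $  — match read
step 12: stack=$ read  input=read false $  — match read
step 13: stack=$  input=false $  — error: stack empty but input remains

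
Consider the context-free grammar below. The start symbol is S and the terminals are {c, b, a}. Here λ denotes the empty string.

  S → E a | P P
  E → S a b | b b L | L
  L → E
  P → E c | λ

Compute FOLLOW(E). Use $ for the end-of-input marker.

FIRST(S): from S→E a we get {a, b}; from S→P P we get {λ, a, b}. So FIRST(S) = {λ, a, b}.
FIRST(E): from E→S a b we get {a, b}; from E→b b L we get {b}; from E→L we get {a, b}. So FIRST(E) = {a, b}.
FIRST(L): from L→E we get {a, b}. So FIRST(L) = {a, b}.
FIRST(P): from P→E c we get {a, b}; from P→λ we get {λ}. So FIRST(P) = {λ, a, b}.
FOLLOW(S) includes $ since S is the start symbol.
FOLLOW(S): in E→S a b, S is followed by a b with FIRST {a}. Thus FOLLOW(S) = {$, a}.
FOLLOW(P): in S→P P (occurrence 1), P is followed by P with FIRST {λ, a, b}; in S→P P (occurrence 1), the suffix after P is nullable, so FOLLOW(P) ⊇ FOLLOW(S) = {$, a}; in S→P P (occurrence 2), the suffix after P is empty, so FOLLOW(P) ⊇ FOLLOW(S) = {$, a}. Thus FOLLOW(P) = {$, a, b}.
FOLLOW(E): in S→E a, E is followed by a with FIRST {a}; in L→E, the suffix after E is empty, so FOLLOW(E) ⊇ FOLLOW(L) = {a, c}; in P→E c, E is followed by c with FIRST {c}. Thus FOLLOW(E) = {a, c}.
FOLLOW(L): in E→b b L, the suffix after L is empty, so FOLLOW(L) ⊇ FOLLOW(E) = {a, c}; in E→L, the suffix after L is empty, so FOLLOW(L) ⊇ FOLLOW(E) = {a, c}. Thus FOLLOW(L) = {a, c}.

{a, c}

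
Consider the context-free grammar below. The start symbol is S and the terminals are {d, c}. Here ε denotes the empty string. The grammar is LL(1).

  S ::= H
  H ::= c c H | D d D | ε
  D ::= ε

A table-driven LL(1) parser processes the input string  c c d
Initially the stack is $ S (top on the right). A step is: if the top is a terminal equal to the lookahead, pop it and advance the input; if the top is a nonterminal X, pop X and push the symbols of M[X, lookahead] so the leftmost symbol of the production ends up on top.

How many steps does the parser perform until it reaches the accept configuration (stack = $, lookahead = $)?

8

step 1: stack=$ S  input=c c d $  — expand S ::= H
step 2: stack=$ H  input=c c d $  — expand H ::= c c H
step 3: stack=$ H c c  input=c c d $  — match c
step 4: stack=$ H c  input=c d $  — match c
step 5: stack=$ H  input=d $  — expand H ::= D d D
step 6: stack=$ D d D  input=d $  — expand D ::= ε
step 7: stack=$ D d  input=d $  — match d
step 8: stack=$ D  input=$  — expand D ::= ε
Accept reached after 8 steps.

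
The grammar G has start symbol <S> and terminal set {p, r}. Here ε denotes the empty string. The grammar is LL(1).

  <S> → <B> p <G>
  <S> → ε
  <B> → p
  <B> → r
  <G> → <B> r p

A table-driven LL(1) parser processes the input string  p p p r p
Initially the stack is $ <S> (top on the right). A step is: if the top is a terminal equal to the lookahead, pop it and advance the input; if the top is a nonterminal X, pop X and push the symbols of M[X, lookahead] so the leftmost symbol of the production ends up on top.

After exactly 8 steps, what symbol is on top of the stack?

step 1: stack=$ <S>  input=p p p r p $  — expand <S> → <B> p <G>
step 2: stack=$ <G> p <B>  input=p p p r p $  — expand <B> → p
step 3: stack=$ <G> p p  input=p p p r p $  — match p
step 4: stack=$ <G> p  input=p p r p $  — match p
step 5: stack=$ <G>  input=p r p $  — expand <G> → <B> r p
step 6: stack=$ p r <B>  input=p r p $  — expand <B> → p
step 7: stack=$ p r p  input=p r p $  — match p
step 8: stack=$ p r  input=r p $  — match r
Stack after step 8: $ p (top = p).

p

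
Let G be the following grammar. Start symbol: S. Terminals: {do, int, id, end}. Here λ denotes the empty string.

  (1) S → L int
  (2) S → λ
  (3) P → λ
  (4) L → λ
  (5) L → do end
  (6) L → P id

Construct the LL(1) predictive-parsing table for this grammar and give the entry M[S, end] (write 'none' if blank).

none

FIRST(P): from P→λ we get {λ}. So FIRST(P) = {λ}.
FIRST(L): from L→λ we get {λ}; from L→do end we get {do}; from L→P id we get {id}. So FIRST(L) = {λ, do, id}.
FIRST(S): from S→L int we get {do, id, int}; from S→λ we get {λ}. So FIRST(S) = {λ, do, id, int}.
FOLLOW(S) includes $ since S is the start symbol.
FOLLOW(S): S appears on no right-hand side. Thus FOLLOW(S) = {$}.
For S → L int: FIRST(L int) = {do, id, int}, so it goes in M[S, t] for t ∈ {do, id, int}.
For S → λ: FIRST(λ) = {λ}, so it goes in M[S, t] for t ∈ {}; since λ ∈ FIRST, also for every t ∈ FOLLOW(S) = {$}.
None of these place a production in M[S, end].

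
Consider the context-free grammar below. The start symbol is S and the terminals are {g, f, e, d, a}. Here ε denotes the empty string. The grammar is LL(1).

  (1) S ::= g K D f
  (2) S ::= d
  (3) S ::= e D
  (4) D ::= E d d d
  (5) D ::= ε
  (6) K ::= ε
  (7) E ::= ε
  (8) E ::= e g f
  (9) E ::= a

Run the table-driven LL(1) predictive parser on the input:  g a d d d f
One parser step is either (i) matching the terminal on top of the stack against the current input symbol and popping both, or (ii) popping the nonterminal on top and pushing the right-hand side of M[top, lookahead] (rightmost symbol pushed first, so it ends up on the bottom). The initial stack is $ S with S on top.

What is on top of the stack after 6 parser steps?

d

step 1: stack=$ S  input=g a d d d f $  — expand S ::= g K D f
step 2: stack=$ f D K g  input=g a d d d f $  — match g
step 3: stack=$ f D K  input=a d d d f $  — expand K ::= ε
step 4: stack=$ f D  input=a d d d f $  — expand D ::= E d d d
step 5: stack=$ f d d d E  input=a d d d f $  — expand E ::= a
step 6: stack=$ f d d d a  input=a d d d f $  — match a
Stack after step 6: $ f d d d (top = d).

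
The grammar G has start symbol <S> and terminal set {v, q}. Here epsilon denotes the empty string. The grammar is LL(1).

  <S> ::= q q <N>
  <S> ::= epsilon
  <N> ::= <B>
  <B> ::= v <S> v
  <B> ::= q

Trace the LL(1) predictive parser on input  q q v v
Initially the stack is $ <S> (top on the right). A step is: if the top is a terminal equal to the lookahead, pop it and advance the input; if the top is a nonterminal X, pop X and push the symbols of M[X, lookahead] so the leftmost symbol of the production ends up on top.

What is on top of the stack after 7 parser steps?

v

     Stack      Input      Action
  1  $ <S>      q q v v $  expand <S> ::= q q <N>
  2  $ <N> q q  q q v v $  match q
  3  $ <N> q    q v v $    match q
  4  $ <N>      v v $      expand <N> ::= <B>
  5  $ <B>      v v $      expand <B> ::= v <S> v
  6  $ v <S> v  v v $      match v
  7  $ v <S>    v $        expand <S> ::= epsilon
Stack after step 7: $ v (top = v).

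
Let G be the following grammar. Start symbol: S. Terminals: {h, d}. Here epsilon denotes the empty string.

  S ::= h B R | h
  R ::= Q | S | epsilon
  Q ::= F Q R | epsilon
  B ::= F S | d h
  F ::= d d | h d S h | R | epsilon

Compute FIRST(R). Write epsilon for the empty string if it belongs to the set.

{epsilon, d, h}

FIRST(S): from S::=h B R we get {h}; from S::=h we get {h}. So FIRST(S) = {h}.
FIRST(R): from R::=Q we get {epsilon, d, h}; from R::=S we get {h}; from R::=epsilon we get {epsilon}. So FIRST(R) = {epsilon, d, h}.
FIRST(F): from F::=d d we get {d}; from F::=h d S h we get {h}; from F::=R we get {epsilon, d, h}; from F::=epsilon we get {epsilon}. So FIRST(F) = {epsilon, d, h}.
FIRST(Q): from Q::=F Q R we get {epsilon, d, h}; from Q::=epsilon we get {epsilon}. So FIRST(Q) = {epsilon, d, h}.
FIRST(B): from B::=F S we get {d, h}; from B::=d h we get {d}. So FIRST(B) = {d, h}.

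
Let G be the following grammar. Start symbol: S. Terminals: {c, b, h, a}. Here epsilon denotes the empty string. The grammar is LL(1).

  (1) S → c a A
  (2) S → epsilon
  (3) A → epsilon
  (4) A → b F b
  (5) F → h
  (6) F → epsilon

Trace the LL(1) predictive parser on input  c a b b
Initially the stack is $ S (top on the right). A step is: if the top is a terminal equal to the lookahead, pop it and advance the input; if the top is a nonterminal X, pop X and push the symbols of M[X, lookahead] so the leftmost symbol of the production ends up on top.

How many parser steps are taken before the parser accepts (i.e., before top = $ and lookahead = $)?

7

step 1: stack=$ S  input=c a b b $  — expand S → c a A
step 2: stack=$ A a c  input=c a b b $  — match c
step 3: stack=$ A a  input=a b b $  — match a
step 4: stack=$ A  input=b b $  — expand A → b F b
step 5: stack=$ b F b  input=b b $  — match b
step 6: stack=$ b F  input=b $  — expand F → epsilon
step 7: stack=$ b  input=b $  — match b
Accept reached after 7 steps.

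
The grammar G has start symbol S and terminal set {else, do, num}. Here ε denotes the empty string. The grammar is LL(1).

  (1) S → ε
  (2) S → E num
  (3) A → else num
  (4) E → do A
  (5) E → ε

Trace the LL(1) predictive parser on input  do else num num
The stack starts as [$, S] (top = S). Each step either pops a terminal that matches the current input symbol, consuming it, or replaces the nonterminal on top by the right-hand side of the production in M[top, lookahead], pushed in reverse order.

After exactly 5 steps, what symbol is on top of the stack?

num

step 1: stack=$ S  input=do else num num $  — expand S → E num
step 2: stack=$ num E  input=do else num num $  — expand E → do A
step 3: stack=$ num A do  input=do else num num $  — match do
step 4: stack=$ num A  input=else num num $  — expand A → else num
step 5: stack=$ num num else  input=else num num $  — match else
Stack after step 5: $ num num (top = num).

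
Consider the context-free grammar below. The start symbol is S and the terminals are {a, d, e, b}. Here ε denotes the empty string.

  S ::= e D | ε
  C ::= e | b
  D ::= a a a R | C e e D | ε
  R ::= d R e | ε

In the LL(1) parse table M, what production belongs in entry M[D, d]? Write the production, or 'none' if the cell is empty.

none

FIRST(S) = {ε, e}
FIRST(C) = {b, e}
FIRST(R) = {ε, d}
FIRST(D) = {ε, a, b, e}  (via C e e D)
FOLLOW(S) includes $ since S is the start symbol.
FOLLOW(S): S appears on no right-hand side. Thus FOLLOW(S) = {$}.
FOLLOW(D): in S::=e D, the suffix after D is empty, so FOLLOW(D) ⊇ FOLLOW(S) = {$}; in D::=C e e D, the suffix after D is empty (adds nothing new). Thus FOLLOW(D) = {$}.
For D ::= a a a R: FIRST(a a a R) = {a}, so it goes in M[D, t] for t ∈ {a}.
For D ::= C e e D: FIRST(C e e D) = {b, e}, so it goes in M[D, t] for t ∈ {b, e}.
For D ::= ε: FIRST(ε) = {ε}, so it goes in M[D, t] for t ∈ {}; since ε ∈ FIRST, also for every t ∈ FOLLOW(D) = {$}.
None of these place a production in M[D, d].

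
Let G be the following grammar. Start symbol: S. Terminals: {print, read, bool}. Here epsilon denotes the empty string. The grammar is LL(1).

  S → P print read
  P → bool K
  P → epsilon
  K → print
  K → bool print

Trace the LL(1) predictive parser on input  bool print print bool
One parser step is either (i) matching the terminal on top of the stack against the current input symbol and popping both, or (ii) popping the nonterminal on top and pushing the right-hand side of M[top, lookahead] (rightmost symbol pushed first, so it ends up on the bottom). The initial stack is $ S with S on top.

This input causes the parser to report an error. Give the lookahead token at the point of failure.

     Stack                Input                    Action
  1  $ S                  bool print print bool $  expand S → P print read
  2  $ read print P       bool print print bool $  expand P → bool K
  3  $ read print K bool  bool print print bool $  match bool
  4  $ read print K       print print bool $       expand K → print
  5  $ read print print   print print bool $       match print
  6  $ read print         print bool $             match print
  7  $ read               bool $                   error: top is terminal read but lookahead is bool

bool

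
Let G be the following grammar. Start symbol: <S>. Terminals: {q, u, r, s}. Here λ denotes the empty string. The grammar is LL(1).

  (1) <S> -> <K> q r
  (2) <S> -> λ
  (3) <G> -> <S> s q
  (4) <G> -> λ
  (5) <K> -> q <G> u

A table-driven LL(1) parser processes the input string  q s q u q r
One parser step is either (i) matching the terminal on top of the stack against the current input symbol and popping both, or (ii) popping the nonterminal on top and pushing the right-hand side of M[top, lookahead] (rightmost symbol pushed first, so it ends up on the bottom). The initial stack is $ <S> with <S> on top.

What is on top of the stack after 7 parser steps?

step 1: stack=$ <S>  input=q s q u q r $  — expand <S> -> <K> q r
step 2: stack=$ r q <K>  input=q s q u q r $  — expand <K> -> q <G> u
step 3: stack=$ r q u <G> q  input=q s q u q r $  — match q
step 4: stack=$ r q u <G>  input=s q u q r $  — expand <G> -> <S> s q
step 5: stack=$ r q u q s <S>  input=s q u q r $  — expand <S> -> λ
step 6: stack=$ r q u q s  input=s q u q r $  — match s
step 7: stack=$ r q u q  input=q u q r $  — match q
Stack after step 7: $ r q u (top = u).

u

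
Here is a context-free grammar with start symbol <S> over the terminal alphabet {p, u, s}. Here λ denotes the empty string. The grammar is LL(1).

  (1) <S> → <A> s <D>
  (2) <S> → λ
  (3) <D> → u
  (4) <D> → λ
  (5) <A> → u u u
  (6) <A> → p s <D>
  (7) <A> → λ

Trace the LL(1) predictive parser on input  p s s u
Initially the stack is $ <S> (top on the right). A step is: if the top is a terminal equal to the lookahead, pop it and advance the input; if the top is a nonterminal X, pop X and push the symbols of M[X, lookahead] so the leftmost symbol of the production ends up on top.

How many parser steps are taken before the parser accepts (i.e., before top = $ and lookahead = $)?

8

     Stack            Input      Action
  1  $ <S>            p s s u $  expand <S> → <A> s <D>
  2  $ <D> s <A>      p s s u $  expand <A> → p s <D>
  3  $ <D> s <D> s p  p s s u $  match p
  4  $ <D> s <D> s    s s u $    match s
  5  $ <D> s <D>      s u $      expand <D> → λ
  6  $ <D> s          s u $      match s
  7  $ <D>            u $        expand <D> → u
  8  $ u              u $        match u
Accept reached after 8 steps.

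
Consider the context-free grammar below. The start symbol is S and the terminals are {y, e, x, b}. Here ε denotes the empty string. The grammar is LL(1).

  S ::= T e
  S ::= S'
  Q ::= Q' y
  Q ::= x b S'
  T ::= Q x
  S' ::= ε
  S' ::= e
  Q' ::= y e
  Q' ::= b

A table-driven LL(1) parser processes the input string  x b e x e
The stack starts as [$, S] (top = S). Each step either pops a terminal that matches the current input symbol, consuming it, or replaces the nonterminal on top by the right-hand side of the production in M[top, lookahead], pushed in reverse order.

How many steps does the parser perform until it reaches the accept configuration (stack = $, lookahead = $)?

     Stack         Input        Action
  1  $ S           x b e x e $  expand S ::= T e
  2  $ e T         x b e x e $  expand T ::= Q x
  3  $ e x Q       x b e x e $  expand Q ::= x b S'
  4  $ e x S' b x  x b e x e $  match x
  5  $ e x S' b    b e x e $    match b
  6  $ e x S'      e x e $      expand S' ::= e
  7  $ e x e       e x e $      match e
  8  $ e x         x e $        match x
  9  $ e           e $          match e
Accept reached after 9 steps.

9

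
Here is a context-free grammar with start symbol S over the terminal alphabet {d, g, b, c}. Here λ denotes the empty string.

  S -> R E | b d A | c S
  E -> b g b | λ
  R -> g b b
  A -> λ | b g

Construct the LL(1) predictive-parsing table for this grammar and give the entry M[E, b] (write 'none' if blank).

E -> b g b

FIRST(E): from E->b g b we get {b}; from E->λ we get {λ}. So FIRST(E) = {λ, b}.
FIRST(R): from R->g b b we get {g}. So FIRST(R) = {g}.
FIRST(A): from A->λ we get {λ}; from A->b g we get {b}. So FIRST(A) = {λ, b}.
FIRST(S): from S->R E we get {g}; from S->b d A we get {b}; from S->c S we get {c}. So FIRST(S) = {b, c, g}.
FOLLOW(S) includes $ since S is the start symbol.
FOLLOW(S): in S->c S, the suffix after S is empty (adds nothing new). Thus FOLLOW(S) = {$}.
FOLLOW(E): in S->R E, the suffix after E is empty, so FOLLOW(E) ⊇ FOLLOW(S) = {$}. Thus FOLLOW(E) = {$}.
For E -> b g b: FIRST(b g b) = {b}, so it goes in M[E, t] for t ∈ {b}.
For E -> λ: FIRST(λ) = {λ}, so it goes in M[E, t] for t ∈ {}; since λ ∈ FIRST, also for every t ∈ FOLLOW(E) = {$}.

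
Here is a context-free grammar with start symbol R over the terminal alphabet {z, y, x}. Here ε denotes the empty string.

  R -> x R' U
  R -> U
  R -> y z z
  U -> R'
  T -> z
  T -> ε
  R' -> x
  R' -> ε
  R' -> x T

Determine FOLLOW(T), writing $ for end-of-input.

{$, x}

FIRST(T) = {ε, z}
FIRST(R') = {ε, x}
FIRST(U) = {ε, x}  (via R')
FIRST(R) = {ε, x, y}  (via U)
FOLLOW(R) includes $ since R is the start symbol.
FOLLOW(R): R appears on no right-hand side. Thus FOLLOW(R) = {$}.
FOLLOW(U): in R->x R' U, the suffix after U is empty, so FOLLOW(U) ⊇ FOLLOW(R) = {$}; in R->U, the suffix after U is empty, so FOLLOW(U) ⊇ FOLLOW(R) = {$}. Thus FOLLOW(U) = {$}.
FOLLOW(R'): in R->x R' U, R' is followed by U with FIRST {ε, x}; in R->x R' U, the suffix after R' is nullable, so FOLLOW(R') ⊇ FOLLOW(R) = {$}; in U->R', the suffix after R' is empty, so FOLLOW(R') ⊇ FOLLOW(U) = {$}. Thus FOLLOW(R') = {$, x}.
FOLLOW(T): in R'->x T, the suffix after T is empty, so FOLLOW(T) ⊇ FOLLOW(R') = {$, x}. Thus FOLLOW(T) = {$, x}.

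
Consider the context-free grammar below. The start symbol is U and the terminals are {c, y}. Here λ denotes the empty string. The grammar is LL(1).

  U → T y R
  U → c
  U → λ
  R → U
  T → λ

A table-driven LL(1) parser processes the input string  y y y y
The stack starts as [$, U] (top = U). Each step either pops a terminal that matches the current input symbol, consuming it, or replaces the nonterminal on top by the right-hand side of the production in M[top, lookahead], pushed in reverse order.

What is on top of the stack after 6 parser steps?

step 1: stack=$ U  input=y y y y $  — expand U → T y R
step 2: stack=$ R y T  input=y y y y $  — expand T → λ
step 3: stack=$ R y  input=y y y y $  — match y
step 4: stack=$ R  input=y y y $  — expand R → U
step 5: stack=$ U  input=y y y $  — expand U → T y R
step 6: stack=$ R y T  input=y y y $  — expand T → λ
Stack after step 6: $ R y (top = y).

y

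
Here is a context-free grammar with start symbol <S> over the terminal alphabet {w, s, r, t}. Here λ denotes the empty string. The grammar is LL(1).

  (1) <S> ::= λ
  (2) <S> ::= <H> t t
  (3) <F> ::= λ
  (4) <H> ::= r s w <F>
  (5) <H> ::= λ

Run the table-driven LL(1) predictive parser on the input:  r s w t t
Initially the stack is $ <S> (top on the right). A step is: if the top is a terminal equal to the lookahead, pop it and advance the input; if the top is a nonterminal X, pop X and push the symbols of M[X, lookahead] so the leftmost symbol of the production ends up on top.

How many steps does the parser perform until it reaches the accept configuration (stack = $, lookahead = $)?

step 1: stack=$ <S>  input=r s w t t $  — expand <S> ::= <H> t t
step 2: stack=$ t t <H>  input=r s w t t $  — expand <H> ::= r s w <F>
step 3: stack=$ t t <F> w s r  input=r s w t t $  — match r
step 4: stack=$ t t <F> w s  input=s w t t $  — match s
step 5: stack=$ t t <F> w  input=w t t $  — match w
step 6: stack=$ t t <F>  input=t t $  — expand <F> ::= λ
step 7: stack=$ t t  input=t t $  — match t
step 8: stack=$ t  input=t $  — match t
Accept reached after 8 steps.

8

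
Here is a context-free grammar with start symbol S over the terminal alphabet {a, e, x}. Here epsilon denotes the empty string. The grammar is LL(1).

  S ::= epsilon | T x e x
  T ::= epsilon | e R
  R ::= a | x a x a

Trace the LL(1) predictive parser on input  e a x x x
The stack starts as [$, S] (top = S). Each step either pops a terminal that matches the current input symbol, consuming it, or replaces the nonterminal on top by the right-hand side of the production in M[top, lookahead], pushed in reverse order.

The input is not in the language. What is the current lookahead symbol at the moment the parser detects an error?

x

step 1: stack=$ S  input=e a x x x $  — expand S ::= T x e x
step 2: stack=$ x e x T  input=e a x x x $  — expand T ::= e R
step 3: stack=$ x e x R e  input=e a x x x $  — match e
step 4: stack=$ x e x R  input=a x x x $  — expand R ::= a
step 5: stack=$ x e x a  input=a x x x $  — match a
step 6: stack=$ x e x  input=x x x $  — match x
step 7: stack=$ x e  input=x x $  — error: top is terminal e but lookahead is x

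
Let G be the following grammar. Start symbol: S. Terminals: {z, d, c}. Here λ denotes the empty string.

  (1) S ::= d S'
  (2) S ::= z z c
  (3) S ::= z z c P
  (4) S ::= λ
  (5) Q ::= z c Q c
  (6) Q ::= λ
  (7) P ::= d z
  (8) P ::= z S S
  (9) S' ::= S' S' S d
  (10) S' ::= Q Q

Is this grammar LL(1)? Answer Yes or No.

No

FIRST(S) = {λ, d, z}
FIRST(Q) = {λ, z}
FIRST(P) = {d, z}
FIRST(S') = {λ, d, z}
FOLLOW(S) = {$, d, z}
FOLLOW(Q) = {$, c, d, z}
FOLLOW(P) = {$, d, z}
FOLLOW(S') = {$, d, z}
Cell M[Q, z] receives both Q ::= z c Q c and Q ::= λ — the grammar is not LL(1).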